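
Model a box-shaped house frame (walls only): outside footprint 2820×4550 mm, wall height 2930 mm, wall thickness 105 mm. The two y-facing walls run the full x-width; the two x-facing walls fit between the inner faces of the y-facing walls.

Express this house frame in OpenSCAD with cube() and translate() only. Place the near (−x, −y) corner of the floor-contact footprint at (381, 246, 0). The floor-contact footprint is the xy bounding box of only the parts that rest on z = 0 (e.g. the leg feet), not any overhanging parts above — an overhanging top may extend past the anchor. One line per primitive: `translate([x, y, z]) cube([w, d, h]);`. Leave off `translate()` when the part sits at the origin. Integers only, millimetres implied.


translate([381, 246, 0]) cube([2820, 105, 2930]);
translate([381, 4691, 0]) cube([2820, 105, 2930]);
translate([381, 351, 0]) cube([105, 4340, 2930]);
translate([3096, 351, 0]) cube([105, 4340, 2930]);


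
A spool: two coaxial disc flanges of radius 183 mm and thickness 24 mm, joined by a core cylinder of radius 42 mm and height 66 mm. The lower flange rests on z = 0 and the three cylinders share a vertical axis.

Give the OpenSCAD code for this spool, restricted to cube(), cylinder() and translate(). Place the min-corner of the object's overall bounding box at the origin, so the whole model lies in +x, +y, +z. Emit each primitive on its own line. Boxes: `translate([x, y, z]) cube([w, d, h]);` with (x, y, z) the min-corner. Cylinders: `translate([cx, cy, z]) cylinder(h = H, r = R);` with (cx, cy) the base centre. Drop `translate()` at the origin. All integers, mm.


translate([183, 183, 0]) cylinder(h = 24, r = 183);
translate([183, 183, 24]) cylinder(h = 66, r = 42);
translate([183, 183, 90]) cylinder(h = 24, r = 183);


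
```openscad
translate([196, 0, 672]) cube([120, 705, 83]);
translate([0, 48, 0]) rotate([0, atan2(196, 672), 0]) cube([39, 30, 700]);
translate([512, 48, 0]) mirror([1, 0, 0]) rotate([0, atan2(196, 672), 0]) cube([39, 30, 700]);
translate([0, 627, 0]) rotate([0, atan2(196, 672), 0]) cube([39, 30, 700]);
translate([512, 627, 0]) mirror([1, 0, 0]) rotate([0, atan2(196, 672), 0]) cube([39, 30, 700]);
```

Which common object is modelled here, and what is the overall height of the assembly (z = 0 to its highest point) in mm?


A sawhorse. The overall height is 755 mm.

A beam across two mirrored pairs of raked legs — a sawhorse. The beam's underside is at z = 672 (matching the legs' vertical rise in atan2(196, 672)) and the beam is 83 mm tall, so its top is at 672 + 83 = 755 mm. The raked legs top out at the beam's underside, so that is the highest point.


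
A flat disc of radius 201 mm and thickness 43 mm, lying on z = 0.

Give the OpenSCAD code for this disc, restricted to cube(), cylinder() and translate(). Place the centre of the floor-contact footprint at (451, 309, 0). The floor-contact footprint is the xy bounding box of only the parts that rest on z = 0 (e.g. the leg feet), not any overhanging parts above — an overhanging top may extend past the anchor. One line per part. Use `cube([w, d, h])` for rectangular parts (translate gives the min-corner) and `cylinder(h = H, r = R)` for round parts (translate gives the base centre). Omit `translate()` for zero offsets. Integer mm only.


translate([451, 309, 0]) cylinder(h = 43, r = 201);


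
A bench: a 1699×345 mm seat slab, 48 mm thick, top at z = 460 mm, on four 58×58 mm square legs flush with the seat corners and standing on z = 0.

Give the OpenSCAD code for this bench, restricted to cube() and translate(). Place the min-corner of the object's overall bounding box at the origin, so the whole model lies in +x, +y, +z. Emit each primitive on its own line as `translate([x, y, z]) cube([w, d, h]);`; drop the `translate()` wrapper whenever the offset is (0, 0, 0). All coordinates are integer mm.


translate([0, 0, 412]) cube([1699, 345, 48]);
cube([58, 58, 412]);
translate([0, 287, 0]) cube([58, 58, 412]);
translate([1641, 0, 0]) cube([58, 58, 412]);
translate([1641, 287, 0]) cube([58, 58, 412]);


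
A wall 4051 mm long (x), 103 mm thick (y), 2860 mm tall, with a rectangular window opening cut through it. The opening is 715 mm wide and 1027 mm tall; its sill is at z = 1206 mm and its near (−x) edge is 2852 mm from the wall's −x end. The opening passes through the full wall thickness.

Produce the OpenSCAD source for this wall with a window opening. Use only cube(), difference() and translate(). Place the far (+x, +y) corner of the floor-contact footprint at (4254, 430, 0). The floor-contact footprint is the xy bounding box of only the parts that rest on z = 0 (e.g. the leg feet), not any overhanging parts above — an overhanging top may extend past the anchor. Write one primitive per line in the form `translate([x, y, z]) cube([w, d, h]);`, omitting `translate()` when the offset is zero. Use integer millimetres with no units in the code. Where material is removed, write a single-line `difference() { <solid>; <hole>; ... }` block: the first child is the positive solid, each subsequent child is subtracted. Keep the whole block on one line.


difference() { translate([203, 327, 0]) cube([4051, 103, 2860]); translate([3055, 327, 1206]) cube([715, 103, 1027]); }


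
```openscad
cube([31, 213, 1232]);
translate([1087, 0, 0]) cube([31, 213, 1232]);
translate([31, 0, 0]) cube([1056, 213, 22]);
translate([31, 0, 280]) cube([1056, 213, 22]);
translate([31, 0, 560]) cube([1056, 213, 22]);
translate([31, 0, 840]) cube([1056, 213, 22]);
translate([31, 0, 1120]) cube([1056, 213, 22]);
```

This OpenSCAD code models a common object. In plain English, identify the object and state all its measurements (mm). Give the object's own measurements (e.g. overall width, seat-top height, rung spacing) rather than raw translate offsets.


An open bookshelf. Two side panels, each 31 mm thick, 213 mm deep and 1232 mm tall, stand 1118 mm apart (outside-to-outside). Between them sit 5 shelves, each 22 mm thick and 213 mm deep, spanning the full gap between the sides. The bottom shelf rests on the floor (its underside at z = 0) and the clear gap between one shelf's top and the next shelf's underside is 258 mm.


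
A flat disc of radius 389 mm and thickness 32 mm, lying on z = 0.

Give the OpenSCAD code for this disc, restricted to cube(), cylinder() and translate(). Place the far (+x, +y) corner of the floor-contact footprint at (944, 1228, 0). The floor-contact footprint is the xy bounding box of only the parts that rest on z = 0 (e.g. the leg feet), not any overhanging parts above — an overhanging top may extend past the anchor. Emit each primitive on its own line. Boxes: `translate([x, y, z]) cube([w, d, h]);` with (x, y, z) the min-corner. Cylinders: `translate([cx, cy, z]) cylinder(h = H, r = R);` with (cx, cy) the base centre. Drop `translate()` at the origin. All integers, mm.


translate([555, 839, 0]) cylinder(h = 32, r = 389);


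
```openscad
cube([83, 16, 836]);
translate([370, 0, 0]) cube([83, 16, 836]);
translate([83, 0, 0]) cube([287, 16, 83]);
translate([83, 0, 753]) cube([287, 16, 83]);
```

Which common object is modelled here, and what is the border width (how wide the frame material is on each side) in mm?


A picture frame. The border width is 83 mm.

Four thin pieces enclosing a rectangular opening — a picture frame. The two full-height stiles are 836 mm tall; the top rail sits at z = 753 and is 83 mm tall, so the border above the opening is 836 − 753 = 83 mm, matching the stile x-width.


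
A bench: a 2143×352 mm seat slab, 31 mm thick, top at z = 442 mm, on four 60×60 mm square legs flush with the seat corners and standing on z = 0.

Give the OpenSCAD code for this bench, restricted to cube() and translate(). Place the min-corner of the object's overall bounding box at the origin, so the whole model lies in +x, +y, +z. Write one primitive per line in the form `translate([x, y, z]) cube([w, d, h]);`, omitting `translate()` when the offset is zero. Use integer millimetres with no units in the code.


translate([0, 0, 411]) cube([2143, 352, 31]);
cube([60, 60, 411]);
translate([0, 292, 0]) cube([60, 60, 411]);
translate([2083, 0, 0]) cube([60, 60, 411]);
translate([2083, 292, 0]) cube([60, 60, 411]);


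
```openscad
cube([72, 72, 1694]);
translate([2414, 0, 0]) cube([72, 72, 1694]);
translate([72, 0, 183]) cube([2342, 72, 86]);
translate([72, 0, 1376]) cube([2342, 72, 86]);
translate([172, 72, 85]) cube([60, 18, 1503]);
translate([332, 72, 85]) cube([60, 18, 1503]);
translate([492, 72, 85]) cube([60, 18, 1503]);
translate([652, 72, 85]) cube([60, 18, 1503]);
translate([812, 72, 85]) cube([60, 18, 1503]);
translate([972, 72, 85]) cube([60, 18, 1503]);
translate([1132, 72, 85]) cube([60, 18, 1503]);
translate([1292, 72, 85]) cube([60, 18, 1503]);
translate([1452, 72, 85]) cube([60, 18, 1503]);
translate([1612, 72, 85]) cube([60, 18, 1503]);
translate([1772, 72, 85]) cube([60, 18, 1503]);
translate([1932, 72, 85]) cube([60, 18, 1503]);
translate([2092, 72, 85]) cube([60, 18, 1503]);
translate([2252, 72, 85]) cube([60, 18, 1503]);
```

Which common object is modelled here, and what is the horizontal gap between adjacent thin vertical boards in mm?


A fence section. The picket gap is 100 mm.

Two posts, two rails, 14 pickets — a fence section. Span 2342 mm holds 14 pickets of 60 mm with 15 equal gaps: ⌊(2342 − 14·60) / 15⌋ = 100 mm.


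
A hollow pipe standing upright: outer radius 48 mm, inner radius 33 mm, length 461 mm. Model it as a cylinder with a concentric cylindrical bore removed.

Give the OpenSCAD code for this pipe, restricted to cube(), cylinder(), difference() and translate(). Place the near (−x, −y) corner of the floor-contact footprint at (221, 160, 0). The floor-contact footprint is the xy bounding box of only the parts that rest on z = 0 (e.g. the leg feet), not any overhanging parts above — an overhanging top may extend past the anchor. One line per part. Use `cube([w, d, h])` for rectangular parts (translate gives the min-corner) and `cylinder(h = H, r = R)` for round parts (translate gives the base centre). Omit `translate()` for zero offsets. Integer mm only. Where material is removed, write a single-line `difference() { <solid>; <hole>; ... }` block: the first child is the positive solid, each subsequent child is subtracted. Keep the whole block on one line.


difference() { translate([269, 208, 0]) cylinder(h = 461, r = 48); translate([269, 208, 0]) cylinder(h = 461, r = 33); }


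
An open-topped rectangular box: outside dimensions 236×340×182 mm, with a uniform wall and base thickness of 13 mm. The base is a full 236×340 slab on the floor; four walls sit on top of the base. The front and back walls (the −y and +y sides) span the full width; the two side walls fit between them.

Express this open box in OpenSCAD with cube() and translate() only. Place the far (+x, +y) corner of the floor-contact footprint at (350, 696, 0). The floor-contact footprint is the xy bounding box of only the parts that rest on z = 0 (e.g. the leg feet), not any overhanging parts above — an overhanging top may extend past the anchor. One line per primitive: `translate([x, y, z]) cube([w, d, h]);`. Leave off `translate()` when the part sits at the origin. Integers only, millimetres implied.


translate([114, 356, 0]) cube([236, 340, 13]);
translate([114, 356, 13]) cube([236, 13, 169]);
translate([114, 683, 13]) cube([236, 13, 169]);
translate([114, 369, 13]) cube([13, 314, 169]);
translate([337, 369, 13]) cube([13, 314, 169]);


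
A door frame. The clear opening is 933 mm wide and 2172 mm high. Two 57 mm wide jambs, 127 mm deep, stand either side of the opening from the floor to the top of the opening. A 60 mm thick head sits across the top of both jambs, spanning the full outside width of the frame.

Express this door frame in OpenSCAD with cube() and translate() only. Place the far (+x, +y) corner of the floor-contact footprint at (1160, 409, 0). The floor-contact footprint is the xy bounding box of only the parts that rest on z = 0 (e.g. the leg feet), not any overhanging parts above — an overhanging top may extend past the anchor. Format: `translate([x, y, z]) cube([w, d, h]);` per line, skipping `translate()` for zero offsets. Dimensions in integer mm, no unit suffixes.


translate([113, 282, 0]) cube([57, 127, 2172]);
translate([1103, 282, 0]) cube([57, 127, 2172]);
translate([113, 282, 2172]) cube([1047, 127, 60]);


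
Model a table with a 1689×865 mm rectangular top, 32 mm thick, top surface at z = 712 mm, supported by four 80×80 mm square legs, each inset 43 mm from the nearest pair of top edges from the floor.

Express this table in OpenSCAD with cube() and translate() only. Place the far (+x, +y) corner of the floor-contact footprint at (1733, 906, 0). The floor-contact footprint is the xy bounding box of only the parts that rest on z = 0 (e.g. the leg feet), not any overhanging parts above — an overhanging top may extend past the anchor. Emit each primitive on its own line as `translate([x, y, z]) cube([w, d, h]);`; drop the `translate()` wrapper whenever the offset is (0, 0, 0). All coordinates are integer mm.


translate([87, 84, 680]) cube([1689, 865, 32]);
translate([130, 127, 0]) cube([80, 80, 680]);
translate([1653, 127, 0]) cube([80, 80, 680]);
translate([130, 826, 0]) cube([80, 80, 680]);
translate([1653, 826, 0]) cube([80, 80, 680]);


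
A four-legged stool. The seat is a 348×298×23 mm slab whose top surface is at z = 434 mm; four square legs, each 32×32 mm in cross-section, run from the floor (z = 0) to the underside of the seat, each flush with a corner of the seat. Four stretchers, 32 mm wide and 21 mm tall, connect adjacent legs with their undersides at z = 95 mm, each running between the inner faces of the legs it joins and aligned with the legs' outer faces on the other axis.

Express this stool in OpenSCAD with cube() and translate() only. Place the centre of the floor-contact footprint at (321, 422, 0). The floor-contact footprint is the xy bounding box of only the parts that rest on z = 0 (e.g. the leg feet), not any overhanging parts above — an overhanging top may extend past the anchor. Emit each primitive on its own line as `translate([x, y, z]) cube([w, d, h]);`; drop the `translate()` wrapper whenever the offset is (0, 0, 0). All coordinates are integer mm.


translate([147, 273, 411]) cube([348, 298, 23]);
translate([147, 273, 0]) cube([32, 32, 411]);
translate([463, 273, 0]) cube([32, 32, 411]);
translate([147, 539, 0]) cube([32, 32, 411]);
translate([463, 539, 0]) cube([32, 32, 411]);
translate([179, 273, 95]) cube([284, 32, 21]);
translate([179, 539, 95]) cube([284, 32, 21]);
translate([147, 305, 95]) cube([32, 234, 21]);
translate([463, 305, 95]) cube([32, 234, 21]);


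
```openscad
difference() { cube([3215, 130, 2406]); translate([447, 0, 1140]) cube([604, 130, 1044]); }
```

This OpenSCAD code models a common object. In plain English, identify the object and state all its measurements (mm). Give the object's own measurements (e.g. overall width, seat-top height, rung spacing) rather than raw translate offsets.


A wall 3215 mm long (x), 130 mm thick (y), 2406 mm tall, with a rectangular window opening cut through it. The opening is 604 mm wide and 1044 mm tall; its sill is at z = 1140 mm and its near (−x) edge is 447 mm from the wall's −x end. The opening passes through the full wall thickness.


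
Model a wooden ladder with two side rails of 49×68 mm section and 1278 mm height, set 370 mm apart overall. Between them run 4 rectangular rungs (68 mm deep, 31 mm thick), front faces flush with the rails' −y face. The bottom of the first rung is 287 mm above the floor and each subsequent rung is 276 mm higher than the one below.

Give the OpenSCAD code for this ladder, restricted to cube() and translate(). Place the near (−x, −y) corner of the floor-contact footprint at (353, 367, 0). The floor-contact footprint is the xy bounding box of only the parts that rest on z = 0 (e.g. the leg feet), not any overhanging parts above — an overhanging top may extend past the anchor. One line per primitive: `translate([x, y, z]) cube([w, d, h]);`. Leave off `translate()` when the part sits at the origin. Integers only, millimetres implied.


translate([353, 367, 0]) cube([49, 68, 1278]);
translate([674, 367, 0]) cube([49, 68, 1278]);
translate([402, 367, 287]) cube([272, 68, 31]);
translate([402, 367, 563]) cube([272, 68, 31]);
translate([402, 367, 839]) cube([272, 68, 31]);
translate([402, 367, 1115]) cube([272, 68, 31]);


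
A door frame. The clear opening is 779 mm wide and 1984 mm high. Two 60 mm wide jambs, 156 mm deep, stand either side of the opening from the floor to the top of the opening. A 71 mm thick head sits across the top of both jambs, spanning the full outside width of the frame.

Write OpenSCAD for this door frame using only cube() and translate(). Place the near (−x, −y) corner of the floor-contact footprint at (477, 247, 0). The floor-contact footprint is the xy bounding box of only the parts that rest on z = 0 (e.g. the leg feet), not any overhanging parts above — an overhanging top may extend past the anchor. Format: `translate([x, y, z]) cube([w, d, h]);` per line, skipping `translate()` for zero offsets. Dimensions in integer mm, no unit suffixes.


translate([477, 247, 0]) cube([60, 156, 1984]);
translate([1316, 247, 0]) cube([60, 156, 1984]);
translate([477, 247, 1984]) cube([899, 156, 71]);


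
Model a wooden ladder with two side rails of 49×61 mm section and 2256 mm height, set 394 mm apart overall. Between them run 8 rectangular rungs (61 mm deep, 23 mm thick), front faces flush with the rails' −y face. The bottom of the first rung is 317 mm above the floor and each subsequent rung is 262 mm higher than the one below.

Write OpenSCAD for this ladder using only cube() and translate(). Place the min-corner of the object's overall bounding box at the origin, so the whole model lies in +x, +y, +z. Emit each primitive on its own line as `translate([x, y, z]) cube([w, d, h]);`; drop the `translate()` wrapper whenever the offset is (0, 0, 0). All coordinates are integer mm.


cube([49, 61, 2256]);
translate([345, 0, 0]) cube([49, 61, 2256]);
translate([49, 0, 317]) cube([296, 61, 23]);
translate([49, 0, 579]) cube([296, 61, 23]);
translate([49, 0, 841]) cube([296, 61, 23]);
translate([49, 0, 1103]) cube([296, 61, 23]);
translate([49, 0, 1365]) cube([296, 61, 23]);
translate([49, 0, 1627]) cube([296, 61, 23]);
translate([49, 0, 1889]) cube([296, 61, 23]);
translate([49, 0, 2151]) cube([296, 61, 23]);


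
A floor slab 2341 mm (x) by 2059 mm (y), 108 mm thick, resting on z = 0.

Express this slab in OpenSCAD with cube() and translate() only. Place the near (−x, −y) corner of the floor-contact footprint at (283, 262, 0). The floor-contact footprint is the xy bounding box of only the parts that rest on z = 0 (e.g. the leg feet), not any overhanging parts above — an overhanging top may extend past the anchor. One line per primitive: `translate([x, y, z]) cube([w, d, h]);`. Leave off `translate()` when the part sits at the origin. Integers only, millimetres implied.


translate([283, 262, 0]) cube([2341, 2059, 108]);


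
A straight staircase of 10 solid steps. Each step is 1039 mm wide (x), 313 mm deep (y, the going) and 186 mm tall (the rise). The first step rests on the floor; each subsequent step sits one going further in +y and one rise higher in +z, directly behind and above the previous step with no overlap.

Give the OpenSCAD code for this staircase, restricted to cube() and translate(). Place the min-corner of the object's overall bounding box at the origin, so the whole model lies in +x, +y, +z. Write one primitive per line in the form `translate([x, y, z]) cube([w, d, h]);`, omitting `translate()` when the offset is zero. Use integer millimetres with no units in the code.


cube([1039, 313, 186]);
translate([0, 313, 186]) cube([1039, 313, 186]);
translate([0, 626, 372]) cube([1039, 313, 186]);
translate([0, 939, 558]) cube([1039, 313, 186]);
translate([0, 1252, 744]) cube([1039, 313, 186]);
translate([0, 1565, 930]) cube([1039, 313, 186]);
translate([0, 1878, 1116]) cube([1039, 313, 186]);
translate([0, 2191, 1302]) cube([1039, 313, 186]);
translate([0, 2504, 1488]) cube([1039, 313, 186]);
translate([0, 2817, 1674]) cube([1039, 313, 186]);


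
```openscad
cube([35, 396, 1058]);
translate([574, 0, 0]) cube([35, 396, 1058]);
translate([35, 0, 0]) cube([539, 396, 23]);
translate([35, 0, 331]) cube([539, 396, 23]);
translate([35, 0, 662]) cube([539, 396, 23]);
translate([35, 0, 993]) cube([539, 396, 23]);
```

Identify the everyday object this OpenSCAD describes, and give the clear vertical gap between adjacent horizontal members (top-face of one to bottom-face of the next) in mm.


A bookshelf. The clear shelf gap is 308 mm.

Two tall side panels with 4 horizontal boards between them — a bookshelf. The first two shelf undersides are at z = 0 and z = 331; with shelf thickness 23, the clear gap is 331 − 0 − 23 = 308 mm.


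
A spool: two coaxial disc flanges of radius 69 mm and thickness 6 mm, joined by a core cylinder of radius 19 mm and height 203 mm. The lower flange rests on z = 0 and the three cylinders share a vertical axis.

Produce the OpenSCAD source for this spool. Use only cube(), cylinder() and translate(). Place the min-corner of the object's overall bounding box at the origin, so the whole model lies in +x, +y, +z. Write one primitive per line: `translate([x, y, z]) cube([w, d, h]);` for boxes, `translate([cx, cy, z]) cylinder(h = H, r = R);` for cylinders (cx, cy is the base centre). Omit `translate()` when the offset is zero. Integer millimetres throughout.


translate([69, 69, 0]) cylinder(h = 6, r = 69);
translate([69, 69, 6]) cylinder(h = 203, r = 19);
translate([69, 69, 209]) cylinder(h = 6, r = 69);


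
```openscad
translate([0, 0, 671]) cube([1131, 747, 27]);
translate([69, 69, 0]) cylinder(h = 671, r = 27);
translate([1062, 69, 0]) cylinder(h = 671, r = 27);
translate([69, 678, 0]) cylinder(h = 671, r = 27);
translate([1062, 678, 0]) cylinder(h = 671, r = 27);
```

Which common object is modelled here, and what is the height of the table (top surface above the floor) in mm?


A table. The table height is 698 mm.

A 1131×747×27 slab sits at z = 671 on four Ø54 mm round legs — a table. The top surface is at 671 + 27 = 698 mm.


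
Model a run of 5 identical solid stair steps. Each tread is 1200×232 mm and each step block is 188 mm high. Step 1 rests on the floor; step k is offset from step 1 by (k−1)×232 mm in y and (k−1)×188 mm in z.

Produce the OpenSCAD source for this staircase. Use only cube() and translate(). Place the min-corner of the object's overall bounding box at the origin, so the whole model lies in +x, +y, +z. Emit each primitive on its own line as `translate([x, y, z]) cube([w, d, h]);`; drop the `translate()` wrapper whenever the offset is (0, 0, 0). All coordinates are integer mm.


cube([1200, 232, 188]);
translate([0, 232, 188]) cube([1200, 232, 188]);
translate([0, 464, 376]) cube([1200, 232, 188]);
translate([0, 696, 564]) cube([1200, 232, 188]);
translate([0, 928, 752]) cube([1200, 232, 188]);


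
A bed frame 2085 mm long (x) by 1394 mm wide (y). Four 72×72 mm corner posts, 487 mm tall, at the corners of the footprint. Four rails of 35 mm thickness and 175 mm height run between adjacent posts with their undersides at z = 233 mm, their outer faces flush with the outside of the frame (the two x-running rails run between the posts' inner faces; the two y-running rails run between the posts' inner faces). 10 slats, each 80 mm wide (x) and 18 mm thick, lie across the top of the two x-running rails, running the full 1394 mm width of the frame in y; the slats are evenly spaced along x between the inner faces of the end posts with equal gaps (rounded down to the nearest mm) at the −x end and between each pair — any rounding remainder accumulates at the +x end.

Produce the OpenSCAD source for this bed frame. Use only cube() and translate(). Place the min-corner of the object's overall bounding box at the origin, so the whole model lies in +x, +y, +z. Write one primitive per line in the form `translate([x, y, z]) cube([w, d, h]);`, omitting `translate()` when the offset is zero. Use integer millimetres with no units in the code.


// slat z = rail_z + rail_h = 233 + 175 = 408
// slat gap = ⌊(1941 − 10·80) / 11⌋ = 103
cube([72, 72, 487]);
translate([0, 1322, 0]) cube([72, 72, 487]);
translate([2013, 0, 0]) cube([72, 72, 487]);
translate([2013, 1322, 0]) cube([72, 72, 487]);
translate([72, 0, 233]) cube([1941, 35, 175]);
translate([72, 1359, 233]) cube([1941, 35, 175]);
translate([0, 72, 233]) cube([35, 1250, 175]);
translate([2050, 72, 233]) cube([35, 1250, 175]);
translate([175, 0, 408]) cube([80, 1394, 18]);
translate([358, 0, 408]) cube([80, 1394, 18]);
translate([541, 0, 408]) cube([80, 1394, 18]);
translate([724, 0, 408]) cube([80, 1394, 18]);
translate([907, 0, 408]) cube([80, 1394, 18]);
translate([1090, 0, 408]) cube([80, 1394, 18]);
translate([1273, 0, 408]) cube([80, 1394, 18]);
translate([1456, 0, 408]) cube([80, 1394, 18]);
translate([1639, 0, 408]) cube([80, 1394, 18]);
translate([1822, 0, 408]) cube([80, 1394, 18]);


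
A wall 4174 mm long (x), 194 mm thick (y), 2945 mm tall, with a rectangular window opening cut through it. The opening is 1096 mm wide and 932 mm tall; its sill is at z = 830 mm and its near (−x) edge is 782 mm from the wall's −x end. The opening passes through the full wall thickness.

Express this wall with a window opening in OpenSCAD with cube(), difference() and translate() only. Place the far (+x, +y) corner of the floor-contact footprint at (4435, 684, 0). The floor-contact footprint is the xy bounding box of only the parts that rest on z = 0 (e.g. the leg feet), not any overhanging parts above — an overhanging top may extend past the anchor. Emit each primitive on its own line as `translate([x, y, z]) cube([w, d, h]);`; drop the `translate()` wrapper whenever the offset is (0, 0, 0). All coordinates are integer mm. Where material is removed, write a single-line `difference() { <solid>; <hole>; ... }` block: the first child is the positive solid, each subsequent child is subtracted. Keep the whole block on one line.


difference() { translate([261, 490, 0]) cube([4174, 194, 2945]); translate([1043, 490, 830]) cube([1096, 194, 932]); }


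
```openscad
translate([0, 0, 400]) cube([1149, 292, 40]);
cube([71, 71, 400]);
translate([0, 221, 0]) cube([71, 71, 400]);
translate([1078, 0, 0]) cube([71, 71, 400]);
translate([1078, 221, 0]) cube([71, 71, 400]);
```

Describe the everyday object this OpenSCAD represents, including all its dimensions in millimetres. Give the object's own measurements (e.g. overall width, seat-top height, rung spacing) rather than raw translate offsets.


A bench: a 1149×292 mm seat slab, 40 mm thick, top at z = 440 mm, on four 71×71 mm square legs flush with the seat corners and standing on z = 0.


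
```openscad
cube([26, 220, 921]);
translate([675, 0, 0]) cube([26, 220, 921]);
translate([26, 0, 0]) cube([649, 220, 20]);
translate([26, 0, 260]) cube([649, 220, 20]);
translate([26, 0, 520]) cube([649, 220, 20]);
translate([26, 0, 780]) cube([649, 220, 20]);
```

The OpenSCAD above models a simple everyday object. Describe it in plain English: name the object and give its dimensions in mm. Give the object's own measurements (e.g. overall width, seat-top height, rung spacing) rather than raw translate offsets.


An open bookshelf. Two side panels, each 26 mm thick, 220 mm deep and 921 mm tall, stand 701 mm apart (outside-to-outside). Between them sit 4 shelves, each 20 mm thick and 220 mm deep, spanning the full gap between the sides. The bottom shelf rests on the floor (its underside at z = 0) and the clear gap between one shelf's top and the next shelf's underside is 240 mm.


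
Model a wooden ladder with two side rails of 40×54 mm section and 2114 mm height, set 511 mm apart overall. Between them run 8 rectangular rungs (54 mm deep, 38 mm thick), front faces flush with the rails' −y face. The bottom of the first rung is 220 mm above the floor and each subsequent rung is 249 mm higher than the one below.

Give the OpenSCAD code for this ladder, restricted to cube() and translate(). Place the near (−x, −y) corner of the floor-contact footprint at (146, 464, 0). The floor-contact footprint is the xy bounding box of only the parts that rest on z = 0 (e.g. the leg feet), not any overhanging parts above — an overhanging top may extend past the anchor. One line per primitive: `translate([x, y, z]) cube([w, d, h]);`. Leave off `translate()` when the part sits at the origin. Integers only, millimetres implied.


translate([146, 464, 0]) cube([40, 54, 2114]);
translate([617, 464, 0]) cube([40, 54, 2114]);
translate([186, 464, 220]) cube([431, 54, 38]);
translate([186, 464, 469]) cube([431, 54, 38]);
translate([186, 464, 718]) cube([431, 54, 38]);
translate([186, 464, 967]) cube([431, 54, 38]);
translate([186, 464, 1216]) cube([431, 54, 38]);
translate([186, 464, 1465]) cube([431, 54, 38]);
translate([186, 464, 1714]) cube([431, 54, 38]);
translate([186, 464, 1963]) cube([431, 54, 38]);


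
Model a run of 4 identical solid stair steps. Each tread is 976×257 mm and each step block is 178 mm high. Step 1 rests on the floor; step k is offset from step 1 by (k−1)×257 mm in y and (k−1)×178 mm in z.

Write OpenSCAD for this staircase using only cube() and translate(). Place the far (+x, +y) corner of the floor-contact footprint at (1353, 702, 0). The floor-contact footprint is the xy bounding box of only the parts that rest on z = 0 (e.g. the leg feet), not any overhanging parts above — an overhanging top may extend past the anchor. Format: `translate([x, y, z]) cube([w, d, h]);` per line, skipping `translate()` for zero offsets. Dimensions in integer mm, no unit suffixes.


translate([377, 445, 0]) cube([976, 257, 178]);
translate([377, 702, 178]) cube([976, 257, 178]);
translate([377, 959, 356]) cube([976, 257, 178]);
translate([377, 1216, 534]) cube([976, 257, 178]);


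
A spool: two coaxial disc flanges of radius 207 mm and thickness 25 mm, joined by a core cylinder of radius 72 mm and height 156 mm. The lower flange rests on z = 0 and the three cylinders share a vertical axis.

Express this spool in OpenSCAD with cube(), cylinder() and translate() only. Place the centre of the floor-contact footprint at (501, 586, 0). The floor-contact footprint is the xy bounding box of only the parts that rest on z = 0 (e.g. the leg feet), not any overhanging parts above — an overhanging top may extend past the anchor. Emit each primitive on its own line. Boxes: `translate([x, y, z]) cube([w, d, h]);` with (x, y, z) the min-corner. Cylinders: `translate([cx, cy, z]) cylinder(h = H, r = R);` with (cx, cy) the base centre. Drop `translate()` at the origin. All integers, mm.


translate([501, 586, 0]) cylinder(h = 25, r = 207);
translate([501, 586, 25]) cylinder(h = 156, r = 72);
translate([501, 586, 181]) cylinder(h = 25, r = 207);


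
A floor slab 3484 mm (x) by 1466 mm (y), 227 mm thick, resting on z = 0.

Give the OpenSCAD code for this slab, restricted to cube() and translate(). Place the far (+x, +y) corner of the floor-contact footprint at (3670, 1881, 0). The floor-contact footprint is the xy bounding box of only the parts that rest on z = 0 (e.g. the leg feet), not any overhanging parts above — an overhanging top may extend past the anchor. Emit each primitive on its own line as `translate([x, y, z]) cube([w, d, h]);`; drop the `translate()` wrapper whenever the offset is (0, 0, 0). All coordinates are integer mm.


translate([186, 415, 0]) cube([3484, 1466, 227]);


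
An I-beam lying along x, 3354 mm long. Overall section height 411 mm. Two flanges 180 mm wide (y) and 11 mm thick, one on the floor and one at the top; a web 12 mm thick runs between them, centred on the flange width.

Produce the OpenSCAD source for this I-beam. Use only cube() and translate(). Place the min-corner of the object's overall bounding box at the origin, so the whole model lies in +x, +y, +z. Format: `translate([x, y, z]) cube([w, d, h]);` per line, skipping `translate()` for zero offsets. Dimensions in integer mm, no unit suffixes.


cube([3354, 180, 11]);
translate([0, 84, 11]) cube([3354, 12, 389]);
translate([0, 0, 400]) cube([3354, 180, 11]);


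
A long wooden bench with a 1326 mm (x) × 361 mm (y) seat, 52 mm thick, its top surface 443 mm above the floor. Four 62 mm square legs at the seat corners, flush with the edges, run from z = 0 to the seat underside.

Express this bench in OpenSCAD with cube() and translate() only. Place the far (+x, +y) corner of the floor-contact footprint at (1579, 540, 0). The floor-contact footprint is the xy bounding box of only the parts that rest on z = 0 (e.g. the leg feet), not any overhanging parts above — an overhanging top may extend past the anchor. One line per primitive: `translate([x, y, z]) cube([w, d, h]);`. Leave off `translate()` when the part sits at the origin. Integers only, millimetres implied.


translate([253, 179, 391]) cube([1326, 361, 52]);
translate([253, 179, 0]) cube([62, 62, 391]);
translate([253, 478, 0]) cube([62, 62, 391]);
translate([1517, 179, 0]) cube([62, 62, 391]);
translate([1517, 478, 0]) cube([62, 62, 391]);


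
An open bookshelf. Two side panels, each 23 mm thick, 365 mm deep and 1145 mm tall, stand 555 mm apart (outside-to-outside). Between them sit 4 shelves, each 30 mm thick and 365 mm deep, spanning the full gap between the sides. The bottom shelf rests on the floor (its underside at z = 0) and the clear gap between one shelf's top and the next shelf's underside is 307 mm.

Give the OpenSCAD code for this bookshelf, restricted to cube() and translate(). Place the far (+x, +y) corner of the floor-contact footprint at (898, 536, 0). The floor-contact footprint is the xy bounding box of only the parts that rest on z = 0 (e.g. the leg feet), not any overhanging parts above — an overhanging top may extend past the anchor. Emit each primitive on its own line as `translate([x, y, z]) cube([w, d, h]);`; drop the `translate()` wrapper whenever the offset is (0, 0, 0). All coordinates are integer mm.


translate([343, 171, 0]) cube([23, 365, 1145]);
translate([875, 171, 0]) cube([23, 365, 1145]);
translate([366, 171, 0]) cube([509, 365, 30]);
translate([366, 171, 337]) cube([509, 365, 30]);
translate([366, 171, 674]) cube([509, 365, 30]);
translate([366, 171, 1011]) cube([509, 365, 30]);


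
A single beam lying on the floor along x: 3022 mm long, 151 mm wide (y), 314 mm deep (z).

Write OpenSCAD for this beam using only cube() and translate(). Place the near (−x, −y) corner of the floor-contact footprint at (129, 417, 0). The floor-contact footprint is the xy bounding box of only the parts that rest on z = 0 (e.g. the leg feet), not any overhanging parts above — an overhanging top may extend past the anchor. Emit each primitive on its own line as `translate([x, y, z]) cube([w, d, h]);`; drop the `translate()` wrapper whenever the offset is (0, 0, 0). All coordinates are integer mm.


translate([129, 417, 0]) cube([3022, 151, 314]);


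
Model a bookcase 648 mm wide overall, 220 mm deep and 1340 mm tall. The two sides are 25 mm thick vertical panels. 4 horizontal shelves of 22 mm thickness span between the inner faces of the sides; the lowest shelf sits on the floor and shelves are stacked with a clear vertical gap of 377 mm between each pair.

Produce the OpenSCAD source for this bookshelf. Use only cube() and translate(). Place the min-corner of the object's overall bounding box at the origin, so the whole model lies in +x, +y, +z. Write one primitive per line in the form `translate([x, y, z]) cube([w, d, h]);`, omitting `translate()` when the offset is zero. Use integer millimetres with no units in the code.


cube([25, 220, 1340]);
translate([623, 0, 0]) cube([25, 220, 1340]);
translate([25, 0, 0]) cube([598, 220, 22]);
translate([25, 0, 399]) cube([598, 220, 22]);
translate([25, 0, 798]) cube([598, 220, 22]);
translate([25, 0, 1197]) cube([598, 220, 22]);


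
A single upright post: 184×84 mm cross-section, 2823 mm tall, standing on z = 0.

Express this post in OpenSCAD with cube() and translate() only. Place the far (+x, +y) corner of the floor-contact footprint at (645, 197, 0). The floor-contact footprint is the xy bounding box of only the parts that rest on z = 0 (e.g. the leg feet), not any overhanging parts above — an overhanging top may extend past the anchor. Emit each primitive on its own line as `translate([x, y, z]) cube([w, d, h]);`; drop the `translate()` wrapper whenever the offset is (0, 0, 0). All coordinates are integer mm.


translate([461, 113, 0]) cube([184, 84, 2823]);


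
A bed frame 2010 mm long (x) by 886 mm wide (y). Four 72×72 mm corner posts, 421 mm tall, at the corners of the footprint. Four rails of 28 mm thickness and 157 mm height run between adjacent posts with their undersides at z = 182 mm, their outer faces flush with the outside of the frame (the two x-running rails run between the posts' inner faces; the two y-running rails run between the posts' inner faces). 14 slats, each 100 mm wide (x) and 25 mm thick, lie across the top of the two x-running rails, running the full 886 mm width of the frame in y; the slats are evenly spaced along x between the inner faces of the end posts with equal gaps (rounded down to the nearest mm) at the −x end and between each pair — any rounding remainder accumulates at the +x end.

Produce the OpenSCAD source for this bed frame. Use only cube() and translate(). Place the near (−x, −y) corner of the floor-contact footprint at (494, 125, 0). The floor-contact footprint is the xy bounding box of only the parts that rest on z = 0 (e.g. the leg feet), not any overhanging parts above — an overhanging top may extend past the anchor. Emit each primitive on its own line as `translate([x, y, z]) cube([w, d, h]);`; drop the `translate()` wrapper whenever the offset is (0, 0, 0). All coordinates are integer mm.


translate([494, 125, 0]) cube([72, 72, 421]);
translate([494, 939, 0]) cube([72, 72, 421]);
translate([2432, 125, 0]) cube([72, 72, 421]);
translate([2432, 939, 0]) cube([72, 72, 421]);
translate([566, 125, 182]) cube([1866, 28, 157]);
translate([566, 983, 182]) cube([1866, 28, 157]);
translate([494, 197, 182]) cube([28, 742, 157]);
translate([2476, 197, 182]) cube([28, 742, 157]);
translate([597, 125, 339]) cube([100, 886, 25]);
translate([728, 125, 339]) cube([100, 886, 25]);
translate([859, 125, 339]) cube([100, 886, 25]);
translate([990, 125, 339]) cube([100, 886, 25]);
translate([1121, 125, 339]) cube([100, 886, 25]);
translate([1252, 125, 339]) cube([100, 886, 25]);
translate([1383, 125, 339]) cube([100, 886, 25]);
translate([1514, 125, 339]) cube([100, 886, 25]);
translate([1645, 125, 339]) cube([100, 886, 25]);
translate([1776, 125, 339]) cube([100, 886, 25]);
translate([1907, 125, 339]) cube([100, 886, 25]);
translate([2038, 125, 339]) cube([100, 886, 25]);
translate([2169, 125, 339]) cube([100, 886, 25]);
translate([2300, 125, 339]) cube([100, 886, 25]);


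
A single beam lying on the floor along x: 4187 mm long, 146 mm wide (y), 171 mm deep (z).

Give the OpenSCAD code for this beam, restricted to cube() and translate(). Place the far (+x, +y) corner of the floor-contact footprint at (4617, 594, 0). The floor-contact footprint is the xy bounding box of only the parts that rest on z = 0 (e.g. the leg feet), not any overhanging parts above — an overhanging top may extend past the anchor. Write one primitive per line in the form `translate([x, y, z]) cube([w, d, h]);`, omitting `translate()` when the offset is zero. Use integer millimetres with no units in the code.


translate([430, 448, 0]) cube([4187, 146, 171]);


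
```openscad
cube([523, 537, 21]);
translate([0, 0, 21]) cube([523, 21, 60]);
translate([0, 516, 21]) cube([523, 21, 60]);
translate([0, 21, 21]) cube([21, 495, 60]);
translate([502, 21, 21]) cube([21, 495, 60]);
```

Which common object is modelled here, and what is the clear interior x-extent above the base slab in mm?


An open box. The internal width is 481 mm.

A 523×537 base slab with four walls standing on it — an open box. The base is 523 mm wide and the walls are 21 mm thick, so the internal width is 523 − 2 × 21 = 481 mm.
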